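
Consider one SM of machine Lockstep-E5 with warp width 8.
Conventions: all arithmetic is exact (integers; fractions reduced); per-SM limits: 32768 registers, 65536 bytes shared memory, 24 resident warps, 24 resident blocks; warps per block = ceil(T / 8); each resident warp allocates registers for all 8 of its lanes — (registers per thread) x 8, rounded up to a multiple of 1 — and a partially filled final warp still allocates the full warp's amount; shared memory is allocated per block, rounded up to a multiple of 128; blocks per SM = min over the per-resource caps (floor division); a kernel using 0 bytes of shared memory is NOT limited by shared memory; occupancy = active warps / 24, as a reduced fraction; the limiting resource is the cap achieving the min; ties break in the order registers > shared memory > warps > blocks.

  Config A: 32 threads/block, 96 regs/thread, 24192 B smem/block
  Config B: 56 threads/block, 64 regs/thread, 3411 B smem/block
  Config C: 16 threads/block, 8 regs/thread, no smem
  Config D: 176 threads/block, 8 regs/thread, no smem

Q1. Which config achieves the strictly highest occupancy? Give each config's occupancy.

occupancies: A 1/3, B 7/8, C 1, D 11/12

Answer: C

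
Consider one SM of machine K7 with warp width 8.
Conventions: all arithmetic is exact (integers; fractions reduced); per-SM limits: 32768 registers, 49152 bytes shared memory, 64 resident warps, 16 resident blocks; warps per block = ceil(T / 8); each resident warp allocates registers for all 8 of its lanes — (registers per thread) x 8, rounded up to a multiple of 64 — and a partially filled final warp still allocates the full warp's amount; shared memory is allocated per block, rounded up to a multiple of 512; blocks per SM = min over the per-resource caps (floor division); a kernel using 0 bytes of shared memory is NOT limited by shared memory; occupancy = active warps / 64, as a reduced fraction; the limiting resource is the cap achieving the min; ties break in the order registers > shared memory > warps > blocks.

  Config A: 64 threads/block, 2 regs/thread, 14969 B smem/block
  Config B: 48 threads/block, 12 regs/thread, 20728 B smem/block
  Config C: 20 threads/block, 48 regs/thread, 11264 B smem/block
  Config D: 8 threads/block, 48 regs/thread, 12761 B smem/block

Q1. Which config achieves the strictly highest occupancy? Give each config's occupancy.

occupancies: A 3/8, B 3/16, C 3/16, D 3/64

Answer: A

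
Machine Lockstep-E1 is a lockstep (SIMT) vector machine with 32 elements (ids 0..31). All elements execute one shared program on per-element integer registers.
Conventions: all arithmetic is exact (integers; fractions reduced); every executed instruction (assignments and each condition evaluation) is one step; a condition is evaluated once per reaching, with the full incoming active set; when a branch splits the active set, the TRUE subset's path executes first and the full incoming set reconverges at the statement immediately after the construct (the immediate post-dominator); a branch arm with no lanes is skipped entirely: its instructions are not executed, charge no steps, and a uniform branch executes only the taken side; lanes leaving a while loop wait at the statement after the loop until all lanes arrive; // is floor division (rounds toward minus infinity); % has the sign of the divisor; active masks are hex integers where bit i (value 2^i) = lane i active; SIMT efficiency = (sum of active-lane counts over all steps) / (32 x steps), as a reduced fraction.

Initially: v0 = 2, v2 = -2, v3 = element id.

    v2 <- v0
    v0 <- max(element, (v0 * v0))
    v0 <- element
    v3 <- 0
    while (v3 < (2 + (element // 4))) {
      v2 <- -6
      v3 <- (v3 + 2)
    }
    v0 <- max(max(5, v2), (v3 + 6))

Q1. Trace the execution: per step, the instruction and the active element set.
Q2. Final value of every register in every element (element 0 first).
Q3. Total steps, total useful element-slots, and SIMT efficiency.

step 0: v2 <- v0                     0xffffffff
step 1: v0 <- max(element, (v0 * v0)) 0xffffffff
step 2: v0 <- element                0xffffffff
step 3: v3 <- 0                      0xffffffff
step 4: eval (v3 < (2 + (element // 4))) 0xffffffff
step 5: v2 <- -6                     0xffffffff
step 6: v3 <- (v3 + 2)               0xffffffff
step 7: eval (v3 < (2 + (element // 4))) 0xffffffff
step 8: v2 <- -6                     0xfffffff0
step 9: v3 <- (v3 + 2)               0xfffffff0
step 10: eval (v3 < (2 + (element // 4))) 0xfffffff0
step 11: v2 <- -6                     0xfffff000
step 12: v3 <- (v3 + 2)               0xfffff000
step 13: eval (v3 < (2 + (element // 4))) 0xfffff000
step 14: v2 <- -6                     0xfff00000
step 15: v3 <- (v3 + 2)               0xfff00000
step 16: eval (v3 < (2 + (element // 4))) 0xfff00000
step 17: v2 <- -6                     0xf0000000
step 18: v3 <- (v3 + 2)               0xf0000000
step 19: eval (v3 < (2 + (element // 4))) 0xf0000000
step 20: v0 <- max(max(5, v2), (v3 + 6)) 0xffffffff

Answer: 21 steps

v0: 8,8,8,8,10,10,10,10,10,10,10,10,12,12,12,12,12,12,12,12,14,14,14,14,14,14,14,14,16,16,16,16
v2: -6,-6,-6,-6,-6,-6,-6,-6,-6,-6,-6,-6,-6,-6,-6,-6,-6,-6,-6,-6,-6,-6,-6,-6,-6,-6,-6,-6,-6,-6,-6,-6
v3: 2,2,2,2,4,4,4,4,4,4,4,4,6,6,6,6,6,6,6,6,8,8,8,8,8,8,8,8,10,10,10,10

steps = 21; useful = 480; efficiency = 480/672 = 5/7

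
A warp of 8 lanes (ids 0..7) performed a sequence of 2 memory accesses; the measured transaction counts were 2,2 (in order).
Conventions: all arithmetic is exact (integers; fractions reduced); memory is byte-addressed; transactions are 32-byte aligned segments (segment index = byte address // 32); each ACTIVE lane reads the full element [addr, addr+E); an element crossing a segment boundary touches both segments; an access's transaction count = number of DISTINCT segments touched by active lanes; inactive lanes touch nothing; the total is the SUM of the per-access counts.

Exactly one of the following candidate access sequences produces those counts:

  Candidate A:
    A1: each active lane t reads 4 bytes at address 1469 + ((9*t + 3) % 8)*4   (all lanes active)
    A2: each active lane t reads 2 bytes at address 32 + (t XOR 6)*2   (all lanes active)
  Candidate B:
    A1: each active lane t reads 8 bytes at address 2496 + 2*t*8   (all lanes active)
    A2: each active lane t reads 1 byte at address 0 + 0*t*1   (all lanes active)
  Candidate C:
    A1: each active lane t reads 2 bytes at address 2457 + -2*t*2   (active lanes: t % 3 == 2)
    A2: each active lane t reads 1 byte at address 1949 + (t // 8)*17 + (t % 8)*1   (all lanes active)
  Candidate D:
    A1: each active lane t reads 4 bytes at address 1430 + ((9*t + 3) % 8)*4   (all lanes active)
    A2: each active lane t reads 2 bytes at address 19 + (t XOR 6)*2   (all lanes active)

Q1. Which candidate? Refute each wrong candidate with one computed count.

A: A2 gives 1 transaction, not 2
B: A1 gives 4 transactions, not 2
C: A1 gives 1 transaction, not 2
D: all counts match (2,2)

Answer: D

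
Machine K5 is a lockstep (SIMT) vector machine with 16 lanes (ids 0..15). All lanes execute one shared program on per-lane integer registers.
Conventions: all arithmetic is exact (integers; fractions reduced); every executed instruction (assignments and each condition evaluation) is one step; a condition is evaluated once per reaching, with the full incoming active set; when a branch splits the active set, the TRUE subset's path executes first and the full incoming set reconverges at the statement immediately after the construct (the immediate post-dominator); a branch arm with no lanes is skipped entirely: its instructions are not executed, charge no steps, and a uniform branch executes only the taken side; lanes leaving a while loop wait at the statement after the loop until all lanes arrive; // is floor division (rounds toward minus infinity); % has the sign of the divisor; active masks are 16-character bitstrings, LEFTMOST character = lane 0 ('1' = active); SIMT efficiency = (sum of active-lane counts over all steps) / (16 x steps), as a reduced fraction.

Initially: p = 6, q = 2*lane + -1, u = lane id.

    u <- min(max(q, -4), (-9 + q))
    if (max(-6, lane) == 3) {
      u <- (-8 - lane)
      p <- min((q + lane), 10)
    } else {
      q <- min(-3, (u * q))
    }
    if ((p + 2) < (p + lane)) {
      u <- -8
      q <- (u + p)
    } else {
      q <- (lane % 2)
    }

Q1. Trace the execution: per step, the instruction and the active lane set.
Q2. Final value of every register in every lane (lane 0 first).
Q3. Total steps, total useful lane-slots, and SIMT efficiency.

step 0: u <- min(max(q, -4), (-9 + q)) 1111111111111111
step 1: eval (max(-6, lane) == 3)    1111111111111111
step 2: u <- (-8 - lane)             0001000000000000
step 3: p <- min((q + lane), 10)     0001000000000000
step 4: q <- min(-3, (u * q))        1110111111111111
step 5: eval ((p + 2) < (p + lane))  1111111111111111
step 6: u <- -8                      0001111111111111
step 7: q <- (u + p)                 0001111111111111
step 8: q <- (lane % 2)              1110000000000000

Answer: 9 steps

p: 6,6,6,8,6,6,6,6,6,6,6,6,6,6,6,6
q: 0,1,0,0,-2,-2,-2,-2,-2,-2,-2,-2,-2,-2,-2,-2
u: -10,-8,-6,-8,-8,-8,-8,-8,-8,-8,-8,-8,-8,-8,-8,-8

steps = 9; useful = 94; efficiency = 94/144 = 47/72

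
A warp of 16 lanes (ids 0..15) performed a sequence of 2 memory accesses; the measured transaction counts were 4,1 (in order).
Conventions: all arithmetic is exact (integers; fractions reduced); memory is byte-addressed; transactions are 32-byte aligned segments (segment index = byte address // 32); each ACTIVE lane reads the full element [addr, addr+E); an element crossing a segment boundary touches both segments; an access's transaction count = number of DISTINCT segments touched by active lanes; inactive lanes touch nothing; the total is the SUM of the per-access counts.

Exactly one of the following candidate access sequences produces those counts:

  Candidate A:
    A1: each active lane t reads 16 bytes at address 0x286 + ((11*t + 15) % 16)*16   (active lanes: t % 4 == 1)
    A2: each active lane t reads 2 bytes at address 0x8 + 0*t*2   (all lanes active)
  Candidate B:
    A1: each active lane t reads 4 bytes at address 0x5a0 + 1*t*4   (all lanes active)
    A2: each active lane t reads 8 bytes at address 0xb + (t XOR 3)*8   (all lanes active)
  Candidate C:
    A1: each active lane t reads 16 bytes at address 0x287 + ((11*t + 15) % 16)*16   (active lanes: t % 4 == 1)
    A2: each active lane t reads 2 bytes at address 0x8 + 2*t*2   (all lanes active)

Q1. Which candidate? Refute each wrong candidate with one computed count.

B: A1 gives 2 transactions, not 4
C: A2 gives 3 transactions, not 1
A: all counts match (4,1)

Answer: A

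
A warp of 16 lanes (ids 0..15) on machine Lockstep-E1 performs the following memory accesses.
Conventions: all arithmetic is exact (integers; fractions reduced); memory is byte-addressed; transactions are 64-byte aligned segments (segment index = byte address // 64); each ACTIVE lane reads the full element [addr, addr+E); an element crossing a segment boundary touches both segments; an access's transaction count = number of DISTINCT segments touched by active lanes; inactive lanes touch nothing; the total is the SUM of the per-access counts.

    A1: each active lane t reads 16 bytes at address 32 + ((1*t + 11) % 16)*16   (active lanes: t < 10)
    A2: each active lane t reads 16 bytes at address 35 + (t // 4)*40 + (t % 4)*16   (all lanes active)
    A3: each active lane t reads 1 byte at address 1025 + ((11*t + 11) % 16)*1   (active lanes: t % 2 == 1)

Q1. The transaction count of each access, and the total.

A1: 4 transactions
A2: 4 transactions
A3: 1 transaction

Answer: 4,4,1; total 9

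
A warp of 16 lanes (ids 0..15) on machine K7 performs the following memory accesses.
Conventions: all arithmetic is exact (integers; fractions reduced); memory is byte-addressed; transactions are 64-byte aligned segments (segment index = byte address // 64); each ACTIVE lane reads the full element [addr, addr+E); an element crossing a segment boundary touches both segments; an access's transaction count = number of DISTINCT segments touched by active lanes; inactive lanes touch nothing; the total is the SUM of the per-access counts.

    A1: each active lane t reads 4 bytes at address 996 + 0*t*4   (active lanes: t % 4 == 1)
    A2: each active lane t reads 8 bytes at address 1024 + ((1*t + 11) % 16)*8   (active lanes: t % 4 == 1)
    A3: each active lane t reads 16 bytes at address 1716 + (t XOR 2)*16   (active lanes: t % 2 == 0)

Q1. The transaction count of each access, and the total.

A1: 1 transaction
A2: 2 transactions
A3: 5 transactions

Answer: 1,2,5; total 8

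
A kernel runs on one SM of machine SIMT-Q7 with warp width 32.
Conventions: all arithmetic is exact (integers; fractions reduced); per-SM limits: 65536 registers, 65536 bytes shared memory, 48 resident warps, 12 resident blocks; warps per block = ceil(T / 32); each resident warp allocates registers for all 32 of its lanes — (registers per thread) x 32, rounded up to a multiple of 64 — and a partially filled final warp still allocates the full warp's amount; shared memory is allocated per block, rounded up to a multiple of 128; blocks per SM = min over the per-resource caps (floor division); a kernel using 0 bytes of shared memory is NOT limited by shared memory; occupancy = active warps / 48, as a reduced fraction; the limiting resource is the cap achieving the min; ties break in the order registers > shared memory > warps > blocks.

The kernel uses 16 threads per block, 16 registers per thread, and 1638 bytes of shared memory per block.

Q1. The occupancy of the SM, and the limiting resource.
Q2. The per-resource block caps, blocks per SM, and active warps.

Answer: occupancy 1/4, limited by blocks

registers: 128 blocks
shared memory: 39 blocks
warps: 48 blocks
blocks: 12 blocks

Answer: 12 blocks, 12 active warps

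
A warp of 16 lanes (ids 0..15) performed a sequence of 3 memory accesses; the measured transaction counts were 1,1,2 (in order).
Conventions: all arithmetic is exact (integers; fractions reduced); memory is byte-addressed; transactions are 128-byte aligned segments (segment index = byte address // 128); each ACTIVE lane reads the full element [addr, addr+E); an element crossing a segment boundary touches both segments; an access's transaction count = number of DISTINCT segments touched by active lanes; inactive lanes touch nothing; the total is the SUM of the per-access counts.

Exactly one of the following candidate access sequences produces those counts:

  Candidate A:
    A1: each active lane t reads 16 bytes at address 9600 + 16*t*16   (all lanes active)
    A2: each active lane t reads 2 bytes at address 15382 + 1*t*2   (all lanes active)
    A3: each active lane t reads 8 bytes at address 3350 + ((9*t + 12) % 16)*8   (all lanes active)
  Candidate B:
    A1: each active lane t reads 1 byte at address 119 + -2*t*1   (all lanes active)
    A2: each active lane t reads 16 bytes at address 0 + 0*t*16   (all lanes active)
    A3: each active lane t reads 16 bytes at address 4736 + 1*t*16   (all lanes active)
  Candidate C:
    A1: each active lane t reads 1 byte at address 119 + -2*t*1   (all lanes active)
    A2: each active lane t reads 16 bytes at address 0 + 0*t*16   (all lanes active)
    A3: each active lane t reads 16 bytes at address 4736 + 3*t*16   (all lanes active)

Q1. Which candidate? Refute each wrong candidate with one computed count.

A: A1 gives 16 transactions, not 1
C: A3 gives 6 transactions, not 2
B: all counts match (1,1,2)

Answer: B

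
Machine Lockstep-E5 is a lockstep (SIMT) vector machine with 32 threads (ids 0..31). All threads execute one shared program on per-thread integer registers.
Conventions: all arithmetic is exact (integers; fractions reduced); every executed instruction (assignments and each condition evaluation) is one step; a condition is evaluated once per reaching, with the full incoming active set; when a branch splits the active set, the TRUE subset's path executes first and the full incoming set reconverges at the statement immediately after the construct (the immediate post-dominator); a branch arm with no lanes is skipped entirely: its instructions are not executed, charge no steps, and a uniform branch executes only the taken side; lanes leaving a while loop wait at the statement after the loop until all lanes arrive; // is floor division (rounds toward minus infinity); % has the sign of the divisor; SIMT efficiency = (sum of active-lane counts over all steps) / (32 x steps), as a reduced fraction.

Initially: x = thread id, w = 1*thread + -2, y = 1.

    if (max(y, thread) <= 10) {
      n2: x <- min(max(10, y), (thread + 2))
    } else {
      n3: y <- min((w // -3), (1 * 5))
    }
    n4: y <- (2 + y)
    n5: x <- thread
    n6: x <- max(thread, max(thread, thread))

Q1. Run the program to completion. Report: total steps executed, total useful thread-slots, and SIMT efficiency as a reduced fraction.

Answer: 6 steps, 160 useful, 5/6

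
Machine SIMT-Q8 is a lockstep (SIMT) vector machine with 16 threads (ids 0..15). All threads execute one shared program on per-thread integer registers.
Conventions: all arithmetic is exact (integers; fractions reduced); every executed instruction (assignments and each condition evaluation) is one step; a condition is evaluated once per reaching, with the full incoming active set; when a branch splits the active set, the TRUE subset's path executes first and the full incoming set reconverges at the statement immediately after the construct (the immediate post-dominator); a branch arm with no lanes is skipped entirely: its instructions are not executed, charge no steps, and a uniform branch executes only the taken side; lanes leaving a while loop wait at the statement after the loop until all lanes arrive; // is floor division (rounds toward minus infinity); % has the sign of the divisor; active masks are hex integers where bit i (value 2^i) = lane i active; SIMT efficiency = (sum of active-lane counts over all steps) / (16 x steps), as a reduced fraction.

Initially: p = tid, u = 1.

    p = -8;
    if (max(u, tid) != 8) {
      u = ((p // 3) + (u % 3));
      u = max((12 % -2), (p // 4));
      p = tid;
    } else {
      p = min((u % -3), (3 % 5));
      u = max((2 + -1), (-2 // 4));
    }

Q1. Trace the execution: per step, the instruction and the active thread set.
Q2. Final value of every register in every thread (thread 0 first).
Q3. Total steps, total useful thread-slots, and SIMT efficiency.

step 0: p <- -8                      0xffff
step 1: eval (max(u, tid) != 8)      0xffff
step 2: u <- ((p // 3) + (u % 3))    0xfeff
step 3: u <- max((12 % -2), (p // 4)) 0xfeff
step 4: p <- tid                     0xfeff
step 5: p <- min((u % -3), (3 % 5))  0x0100
step 6: u <- max((2 + -1), (-2 // 4)) 0x0100

Answer: 7 steps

p: 0,1,2,3,4,5,6,7,-2,9,10,11,12,13,14,15
u: 0,0,0,0,0,0,0,0,1,0,0,0,0,0,0,0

steps = 7; useful = 79; efficiency = 79/112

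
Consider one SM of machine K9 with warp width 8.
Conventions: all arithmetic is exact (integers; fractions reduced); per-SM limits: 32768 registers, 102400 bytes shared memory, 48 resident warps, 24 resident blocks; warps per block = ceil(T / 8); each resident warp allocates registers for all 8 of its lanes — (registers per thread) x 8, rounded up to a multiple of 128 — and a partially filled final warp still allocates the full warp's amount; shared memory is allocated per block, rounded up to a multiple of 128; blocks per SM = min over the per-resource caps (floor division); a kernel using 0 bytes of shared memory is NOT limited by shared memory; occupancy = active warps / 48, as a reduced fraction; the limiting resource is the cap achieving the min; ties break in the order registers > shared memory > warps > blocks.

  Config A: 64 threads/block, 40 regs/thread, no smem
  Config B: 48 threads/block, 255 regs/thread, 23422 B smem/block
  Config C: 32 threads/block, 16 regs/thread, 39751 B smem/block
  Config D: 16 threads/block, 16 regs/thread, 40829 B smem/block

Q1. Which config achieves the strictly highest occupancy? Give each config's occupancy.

occupancies: A 1, B 1/4, C 1/6, D 1/12

Answer: A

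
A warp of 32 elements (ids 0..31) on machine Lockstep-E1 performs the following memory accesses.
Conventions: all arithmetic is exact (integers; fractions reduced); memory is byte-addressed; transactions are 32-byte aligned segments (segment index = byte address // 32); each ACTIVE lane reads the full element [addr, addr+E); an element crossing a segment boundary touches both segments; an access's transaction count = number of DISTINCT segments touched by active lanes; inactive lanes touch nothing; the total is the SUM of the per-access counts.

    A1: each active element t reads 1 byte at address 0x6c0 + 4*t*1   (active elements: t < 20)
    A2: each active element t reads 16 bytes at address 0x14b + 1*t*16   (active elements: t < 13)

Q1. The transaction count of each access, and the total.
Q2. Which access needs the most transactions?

A1: 3 transactions
A2: 7 transactions

Answer: 3,7; total 10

Answer: A2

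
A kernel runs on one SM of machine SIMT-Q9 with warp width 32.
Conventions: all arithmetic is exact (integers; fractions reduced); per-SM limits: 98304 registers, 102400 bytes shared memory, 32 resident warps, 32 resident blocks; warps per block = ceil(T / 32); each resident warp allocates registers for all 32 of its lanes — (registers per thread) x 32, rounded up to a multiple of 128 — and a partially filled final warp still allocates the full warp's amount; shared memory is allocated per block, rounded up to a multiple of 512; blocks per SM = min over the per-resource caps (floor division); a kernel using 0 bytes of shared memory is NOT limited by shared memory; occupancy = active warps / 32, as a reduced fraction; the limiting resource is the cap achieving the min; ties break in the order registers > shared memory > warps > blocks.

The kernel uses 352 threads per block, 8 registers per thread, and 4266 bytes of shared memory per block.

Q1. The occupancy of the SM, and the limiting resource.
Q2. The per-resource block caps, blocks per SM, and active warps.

Answer: occupancy 11/16, limited by warps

registers: 34 blocks
shared memory: 22 blocks
warps: 2 blocks
blocks: 32 blocks

Answer: 2 blocks, 22 active warps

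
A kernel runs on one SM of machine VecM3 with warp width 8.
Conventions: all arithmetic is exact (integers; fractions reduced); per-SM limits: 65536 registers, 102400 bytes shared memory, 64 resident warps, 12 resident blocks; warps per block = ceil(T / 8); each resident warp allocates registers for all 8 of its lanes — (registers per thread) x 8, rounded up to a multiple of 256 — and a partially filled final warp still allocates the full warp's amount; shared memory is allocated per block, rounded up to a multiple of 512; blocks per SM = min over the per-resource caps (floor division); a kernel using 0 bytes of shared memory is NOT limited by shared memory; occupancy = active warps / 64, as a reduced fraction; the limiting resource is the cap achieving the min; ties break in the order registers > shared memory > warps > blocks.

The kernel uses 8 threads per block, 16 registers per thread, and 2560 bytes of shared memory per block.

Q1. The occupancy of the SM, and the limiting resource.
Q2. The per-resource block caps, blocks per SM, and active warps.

Answer: occupancy 3/16, limited by blocks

registers: 256 blocks
shared memory: 40 blocks
warps: 64 blocks
blocks: 12 blocks

Answer: 12 blocks, 12 active warps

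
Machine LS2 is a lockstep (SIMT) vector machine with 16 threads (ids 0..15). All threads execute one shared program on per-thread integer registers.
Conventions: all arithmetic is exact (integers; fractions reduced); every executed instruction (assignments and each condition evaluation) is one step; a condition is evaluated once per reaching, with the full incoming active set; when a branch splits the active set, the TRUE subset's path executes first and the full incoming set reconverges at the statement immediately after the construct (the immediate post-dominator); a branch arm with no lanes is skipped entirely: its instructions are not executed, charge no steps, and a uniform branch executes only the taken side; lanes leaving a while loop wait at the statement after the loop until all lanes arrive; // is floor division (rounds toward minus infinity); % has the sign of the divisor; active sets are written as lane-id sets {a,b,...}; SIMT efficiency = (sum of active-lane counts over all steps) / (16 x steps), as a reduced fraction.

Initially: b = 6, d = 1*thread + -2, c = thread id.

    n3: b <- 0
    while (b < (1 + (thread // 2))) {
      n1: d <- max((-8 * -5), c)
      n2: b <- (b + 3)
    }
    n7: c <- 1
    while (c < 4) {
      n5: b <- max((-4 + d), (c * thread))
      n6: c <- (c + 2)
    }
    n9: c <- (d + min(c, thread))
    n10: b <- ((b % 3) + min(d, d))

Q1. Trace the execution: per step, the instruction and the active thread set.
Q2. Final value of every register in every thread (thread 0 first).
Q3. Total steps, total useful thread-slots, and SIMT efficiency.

step 0: b <- 0                       {0,1,2,3,4,5,6,7,8,9,10,11,12,13,14,15}
step 1: eval (b < (1 + (thread // 2))) {0,1,2,3,4,5,6,7,8,9,10,11,12,13,14,15}
step 2: d <- max((-8 * -5), c)       {0,1,2,3,4,5,6,7,8,9,10,11,12,13,14,15}
step 3: b <- (b + 3)                 {0,1,2,3,4,5,6,7,8,9,10,11,12,13,14,15}
step 4: eval (b < (1 + (thread // 2))) {0,1,2,3,4,5,6,7,8,9,10,11,12,13,14,15}
step 5: d <- max((-8 * -5), c)       {6,7,8,9,10,11,12,13,14,15}
step 6: b <- (b + 3)                 {6,7,8,9,10,11,12,13,14,15}
step 7: eval (b < (1 + (thread // 2))) {6,7,8,9,10,11,12,13,14,15}
step 8: d <- max((-8 * -5), c)       {12,13,14,15}
step 9: b <- (b + 3)                 {12,13,14,15}
step 10: eval (b < (1 + (thread // 2))) {12,13,14,15}
step 11: c <- 1                       {0,1,2,3,4,5,6,7,8,9,10,11,12,13,14,15}
step 12: eval (c < 4)                 {0,1,2,3,4,5,6,7,8,9,10,11,12,13,14,15}
step 13: b <- max((-4 + d), (c * thread)) {0,1,2,3,4,5,6,7,8,9,10,11,12,13,14,15}
step 14: c <- (c + 2)                 {0,1,2,3,4,5,6,7,8,9,10,11,12,13,14,15}
step 15: eval (c < 4)                 {0,1,2,3,4,5,6,7,8,9,10,11,12,13,14,15}
step 16: b <- max((-4 + d), (c * thread)) {0,1,2,3,4,5,6,7,8,9,10,11,12,13,14,15}
step 17: c <- (c + 2)                 {0,1,2,3,4,5,6,7,8,9,10,11,12,13,14,15}
step 18: eval (c < 4)                 {0,1,2,3,4,5,6,7,8,9,10,11,12,13,14,15}
step 19: c <- (d + min(c, thread))    {0,1,2,3,4,5,6,7,8,9,10,11,12,13,14,15}
step 20: b <- ((b % 3) + min(d, d))   {0,1,2,3,4,5,6,7,8,9,10,11,12,13,14,15}

Answer: 21 steps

b: 40,40,40,40,40,40,40,40,40,40,40,40,40,40,40,40
d: 40,40,40,40,40,40,40,40,40,40,40,40,40,40,40,40
c: 40,41,42,43,44,45,45,45,45,45,45,45,45,45,45,45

steps = 21; useful = 282; efficiency = 282/336 = 47/56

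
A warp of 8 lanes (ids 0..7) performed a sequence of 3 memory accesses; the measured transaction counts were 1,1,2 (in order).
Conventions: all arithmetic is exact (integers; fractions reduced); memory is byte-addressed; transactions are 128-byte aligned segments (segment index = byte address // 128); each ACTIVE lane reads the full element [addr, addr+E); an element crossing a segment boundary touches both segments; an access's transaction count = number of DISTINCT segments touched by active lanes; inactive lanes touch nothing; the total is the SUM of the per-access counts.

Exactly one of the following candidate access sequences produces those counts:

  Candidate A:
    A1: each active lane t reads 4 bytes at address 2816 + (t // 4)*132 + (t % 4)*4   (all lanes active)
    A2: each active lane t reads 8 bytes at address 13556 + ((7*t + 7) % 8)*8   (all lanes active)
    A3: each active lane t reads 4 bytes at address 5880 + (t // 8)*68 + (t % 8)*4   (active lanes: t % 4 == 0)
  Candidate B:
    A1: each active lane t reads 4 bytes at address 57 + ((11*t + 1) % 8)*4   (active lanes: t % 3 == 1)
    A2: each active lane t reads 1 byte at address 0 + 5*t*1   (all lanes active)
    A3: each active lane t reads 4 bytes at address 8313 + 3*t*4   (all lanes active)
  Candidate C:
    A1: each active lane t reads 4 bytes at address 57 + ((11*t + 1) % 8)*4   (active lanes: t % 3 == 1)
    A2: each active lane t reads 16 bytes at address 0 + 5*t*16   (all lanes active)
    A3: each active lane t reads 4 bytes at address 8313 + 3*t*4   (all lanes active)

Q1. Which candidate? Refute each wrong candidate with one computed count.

A: A1 gives 2 transactions, not 1
C: A2 gives 5 transactions, not 1
B: all counts match (1,1,2)

Answer: B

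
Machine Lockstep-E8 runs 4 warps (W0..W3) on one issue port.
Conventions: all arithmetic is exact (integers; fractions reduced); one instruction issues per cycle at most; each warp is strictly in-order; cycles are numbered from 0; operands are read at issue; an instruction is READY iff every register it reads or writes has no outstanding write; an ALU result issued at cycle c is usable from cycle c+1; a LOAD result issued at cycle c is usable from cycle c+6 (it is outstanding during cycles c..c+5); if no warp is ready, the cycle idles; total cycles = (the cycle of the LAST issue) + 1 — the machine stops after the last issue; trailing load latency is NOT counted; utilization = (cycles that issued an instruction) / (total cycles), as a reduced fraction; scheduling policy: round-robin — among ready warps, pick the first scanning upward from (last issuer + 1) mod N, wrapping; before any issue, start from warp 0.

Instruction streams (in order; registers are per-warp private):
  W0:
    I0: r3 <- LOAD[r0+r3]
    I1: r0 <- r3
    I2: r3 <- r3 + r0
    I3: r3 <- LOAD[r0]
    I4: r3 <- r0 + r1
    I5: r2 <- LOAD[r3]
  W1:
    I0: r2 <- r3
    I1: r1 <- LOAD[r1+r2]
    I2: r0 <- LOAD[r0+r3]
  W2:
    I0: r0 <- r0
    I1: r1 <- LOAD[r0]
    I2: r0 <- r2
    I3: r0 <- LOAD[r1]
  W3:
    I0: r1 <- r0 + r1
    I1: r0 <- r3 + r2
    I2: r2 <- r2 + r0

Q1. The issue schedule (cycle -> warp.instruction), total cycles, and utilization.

cycle 0: W0.I0
cycle 1: W1.I0
cycle 2: W2.I0
cycle 3: W3.I0
cycle 4: W1.I1
cycle 5: W2.I1
cycle 6: W3.I1
cycle 7: W0.I1
cycle 8: W1.I2
cycle 9: W2.I2
cycle 10: W3.I2
cycle 11: W0.I2
cycle 12: W2.I3
cycle 13: W0.I3
cycle 14: idle
cycle 15: idle
cycle 16: idle
cycle 17: idle
cycle 18: idle
cycle 19: W0.I4
cycle 20: W0.I5

Answer: 21 cycles, utilization 16/21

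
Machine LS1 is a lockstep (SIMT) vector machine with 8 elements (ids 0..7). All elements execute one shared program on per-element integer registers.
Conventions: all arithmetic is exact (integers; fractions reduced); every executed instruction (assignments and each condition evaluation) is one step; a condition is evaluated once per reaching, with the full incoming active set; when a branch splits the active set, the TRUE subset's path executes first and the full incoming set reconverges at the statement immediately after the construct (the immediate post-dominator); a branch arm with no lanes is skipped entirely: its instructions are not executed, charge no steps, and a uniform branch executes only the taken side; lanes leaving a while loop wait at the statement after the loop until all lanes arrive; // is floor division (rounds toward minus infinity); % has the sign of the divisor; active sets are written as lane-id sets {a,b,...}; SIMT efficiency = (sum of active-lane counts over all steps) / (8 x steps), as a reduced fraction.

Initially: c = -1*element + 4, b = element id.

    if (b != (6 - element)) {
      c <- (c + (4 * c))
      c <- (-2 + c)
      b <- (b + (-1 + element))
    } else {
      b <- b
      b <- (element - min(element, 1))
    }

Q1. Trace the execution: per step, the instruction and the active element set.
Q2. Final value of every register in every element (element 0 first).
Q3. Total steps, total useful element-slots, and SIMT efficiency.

step 0: eval (b != (6 - element))    {0,1,2,3,4,5,6,7}
step 1: c <- (c + (4 * c))           {0,1,2,4,5,6,7}
step 2: c <- (-2 + c)                {0,1,2,4,5,6,7}
step 3: b <- (b + (-1 + element))    {0,1,2,4,5,6,7}
step 4: b <- b                       {3}
step 5: b <- (element - min(element, 1)) {3}

Answer: 6 steps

c: 18,13,8,1,-2,-7,-12,-17
b: -1,1,3,2,7,9,11,13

steps = 6; useful = 31; efficiency = 31/48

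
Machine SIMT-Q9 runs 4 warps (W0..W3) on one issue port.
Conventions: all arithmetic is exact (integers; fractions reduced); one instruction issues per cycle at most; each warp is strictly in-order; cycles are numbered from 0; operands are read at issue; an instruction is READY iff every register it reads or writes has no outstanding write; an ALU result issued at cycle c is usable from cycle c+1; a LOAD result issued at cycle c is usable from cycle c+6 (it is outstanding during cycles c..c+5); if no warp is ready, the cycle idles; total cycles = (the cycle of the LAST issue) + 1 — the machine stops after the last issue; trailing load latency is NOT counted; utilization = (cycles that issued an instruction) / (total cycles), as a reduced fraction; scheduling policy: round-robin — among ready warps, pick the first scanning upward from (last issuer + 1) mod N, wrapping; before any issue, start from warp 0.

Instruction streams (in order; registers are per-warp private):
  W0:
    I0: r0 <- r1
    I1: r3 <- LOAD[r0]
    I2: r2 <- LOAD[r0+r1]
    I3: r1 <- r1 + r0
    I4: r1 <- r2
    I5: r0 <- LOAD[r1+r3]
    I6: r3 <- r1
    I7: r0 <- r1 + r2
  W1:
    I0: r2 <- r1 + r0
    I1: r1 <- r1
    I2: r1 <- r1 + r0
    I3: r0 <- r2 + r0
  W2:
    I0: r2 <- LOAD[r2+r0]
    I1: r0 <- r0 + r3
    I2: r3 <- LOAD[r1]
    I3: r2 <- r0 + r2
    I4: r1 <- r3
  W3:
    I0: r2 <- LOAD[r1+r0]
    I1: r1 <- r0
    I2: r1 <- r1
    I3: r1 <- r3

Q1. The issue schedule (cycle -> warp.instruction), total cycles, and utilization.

cycle 0: W0.I0
cycle 1: W1.I0
cycle 2: W2.I0
cycle 3: W3.I0
cycle 4: W0.I1
cycle 5: W1.I1
cycle 6: W2.I1
cycle 7: W3.I1
cycle 8: W0.I2
cycle 9: W1.I2
cycle 10: W2.I2
cycle 11: W3.I2
cycle 12: W0.I3
cycle 13: W1.I3
cycle 14: W2.I3
cycle 15: W3.I3
cycle 16: W0.I4
cycle 17: W2.I4
cycle 18: W0.I5
cycle 19: W0.I6
cycle 20: idle
cycle 21: idle
cycle 22: idle
cycle 23: idle
cycle 24: W0.I7

Answer: 25 cycles, utilization 21/25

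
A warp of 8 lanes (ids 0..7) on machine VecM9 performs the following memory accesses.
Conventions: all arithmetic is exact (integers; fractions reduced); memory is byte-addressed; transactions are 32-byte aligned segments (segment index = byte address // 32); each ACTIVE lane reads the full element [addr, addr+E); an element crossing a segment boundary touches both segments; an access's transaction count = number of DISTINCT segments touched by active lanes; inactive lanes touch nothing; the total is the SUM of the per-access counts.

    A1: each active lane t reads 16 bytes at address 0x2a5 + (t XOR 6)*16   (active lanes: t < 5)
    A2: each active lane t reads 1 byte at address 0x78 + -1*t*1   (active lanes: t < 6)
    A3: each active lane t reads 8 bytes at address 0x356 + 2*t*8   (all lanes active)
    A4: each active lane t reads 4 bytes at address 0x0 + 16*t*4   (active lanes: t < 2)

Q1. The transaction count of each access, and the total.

A1: 4 transactions
A2: 1 transaction
A3: 5 transactions
A4: 2 transactions

Answer: 4,1,5,2; total 12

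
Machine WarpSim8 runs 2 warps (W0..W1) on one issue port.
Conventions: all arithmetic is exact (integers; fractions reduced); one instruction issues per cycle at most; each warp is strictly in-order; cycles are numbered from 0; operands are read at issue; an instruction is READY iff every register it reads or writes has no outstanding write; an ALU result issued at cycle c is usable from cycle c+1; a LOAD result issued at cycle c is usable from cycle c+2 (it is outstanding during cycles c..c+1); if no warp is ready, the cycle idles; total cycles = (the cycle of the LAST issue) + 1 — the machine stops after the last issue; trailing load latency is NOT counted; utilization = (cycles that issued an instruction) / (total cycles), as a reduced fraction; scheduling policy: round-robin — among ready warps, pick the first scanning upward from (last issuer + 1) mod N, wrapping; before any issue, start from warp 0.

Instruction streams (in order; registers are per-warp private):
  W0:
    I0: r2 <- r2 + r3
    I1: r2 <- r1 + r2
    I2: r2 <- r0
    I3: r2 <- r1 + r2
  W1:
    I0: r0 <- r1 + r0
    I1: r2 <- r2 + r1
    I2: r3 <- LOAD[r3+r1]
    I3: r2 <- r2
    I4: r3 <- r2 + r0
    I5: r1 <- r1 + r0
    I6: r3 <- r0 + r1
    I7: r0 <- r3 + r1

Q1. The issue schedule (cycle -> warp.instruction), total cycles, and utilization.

cycle 0: W0.I0
cycle 1: W1.I0
cycle 2: W0.I1
cycle 3: W1.I1
cycle 4: W0.I2
cycle 5: W1.I2
cycle 6: W0.I3
cycle 7: W1.I3
cycle 8: W1.I4
cycle 9: W1.I5
cycle 10: W1.I6
cycle 11: W1.I7

Answer: 12 cycles, utilization 1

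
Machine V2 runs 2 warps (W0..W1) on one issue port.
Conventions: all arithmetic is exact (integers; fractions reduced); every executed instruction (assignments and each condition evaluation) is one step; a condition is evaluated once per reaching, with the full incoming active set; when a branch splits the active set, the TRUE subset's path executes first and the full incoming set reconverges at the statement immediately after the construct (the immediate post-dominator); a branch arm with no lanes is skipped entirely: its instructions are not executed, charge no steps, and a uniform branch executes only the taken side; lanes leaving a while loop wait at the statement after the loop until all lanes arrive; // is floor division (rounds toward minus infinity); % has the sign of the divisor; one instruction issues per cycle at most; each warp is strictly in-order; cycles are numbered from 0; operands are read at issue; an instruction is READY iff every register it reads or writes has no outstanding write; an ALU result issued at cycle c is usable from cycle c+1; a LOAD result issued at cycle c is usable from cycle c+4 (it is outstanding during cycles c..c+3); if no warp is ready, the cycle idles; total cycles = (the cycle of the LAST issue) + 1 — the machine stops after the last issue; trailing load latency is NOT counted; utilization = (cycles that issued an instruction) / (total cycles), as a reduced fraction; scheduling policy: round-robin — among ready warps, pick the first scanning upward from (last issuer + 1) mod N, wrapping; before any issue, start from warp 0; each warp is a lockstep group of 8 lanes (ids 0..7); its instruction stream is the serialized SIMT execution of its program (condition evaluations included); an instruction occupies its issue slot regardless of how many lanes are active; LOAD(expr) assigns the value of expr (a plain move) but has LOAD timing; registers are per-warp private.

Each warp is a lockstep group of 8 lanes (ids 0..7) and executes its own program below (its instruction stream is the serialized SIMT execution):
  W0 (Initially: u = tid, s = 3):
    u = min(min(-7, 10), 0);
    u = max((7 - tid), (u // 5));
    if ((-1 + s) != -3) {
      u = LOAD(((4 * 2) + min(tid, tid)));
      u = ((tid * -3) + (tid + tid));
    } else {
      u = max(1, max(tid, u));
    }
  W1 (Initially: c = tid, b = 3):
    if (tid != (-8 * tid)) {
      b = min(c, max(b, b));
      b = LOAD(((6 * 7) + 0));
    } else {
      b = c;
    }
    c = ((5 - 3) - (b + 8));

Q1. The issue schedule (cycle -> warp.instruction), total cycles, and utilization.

cycle 0: W0.I0
cycle 1: W1.I0
cycle 2: W0.I1
cycle 3: W1.I1
cycle 4: W0.I2
cycle 5: W1.I2
cycle 6: W0.I3
cycle 7: idle
cycle 8: idle
cycle 9: W1.I3
cycle 10: W0.I4
cycle 11: W1.I4

Answer: 12 cycles, utilization 5/6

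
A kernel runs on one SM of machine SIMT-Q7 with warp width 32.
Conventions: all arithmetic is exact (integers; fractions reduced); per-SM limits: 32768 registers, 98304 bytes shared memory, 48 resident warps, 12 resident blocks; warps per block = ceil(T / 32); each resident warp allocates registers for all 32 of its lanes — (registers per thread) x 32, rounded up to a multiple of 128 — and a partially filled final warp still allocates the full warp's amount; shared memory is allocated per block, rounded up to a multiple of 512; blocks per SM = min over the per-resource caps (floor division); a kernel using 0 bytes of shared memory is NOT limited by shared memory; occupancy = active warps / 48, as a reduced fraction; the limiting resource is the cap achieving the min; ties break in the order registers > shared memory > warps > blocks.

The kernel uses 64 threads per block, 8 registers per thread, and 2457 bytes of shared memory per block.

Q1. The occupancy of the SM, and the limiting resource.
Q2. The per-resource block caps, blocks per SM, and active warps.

Answer: occupancy 1/2, limited by blocks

registers: 64 blocks
shared memory: 38 blocks
warps: 24 blocks
blocks: 12 blocks

Answer: 12 blocks, 24 active warps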